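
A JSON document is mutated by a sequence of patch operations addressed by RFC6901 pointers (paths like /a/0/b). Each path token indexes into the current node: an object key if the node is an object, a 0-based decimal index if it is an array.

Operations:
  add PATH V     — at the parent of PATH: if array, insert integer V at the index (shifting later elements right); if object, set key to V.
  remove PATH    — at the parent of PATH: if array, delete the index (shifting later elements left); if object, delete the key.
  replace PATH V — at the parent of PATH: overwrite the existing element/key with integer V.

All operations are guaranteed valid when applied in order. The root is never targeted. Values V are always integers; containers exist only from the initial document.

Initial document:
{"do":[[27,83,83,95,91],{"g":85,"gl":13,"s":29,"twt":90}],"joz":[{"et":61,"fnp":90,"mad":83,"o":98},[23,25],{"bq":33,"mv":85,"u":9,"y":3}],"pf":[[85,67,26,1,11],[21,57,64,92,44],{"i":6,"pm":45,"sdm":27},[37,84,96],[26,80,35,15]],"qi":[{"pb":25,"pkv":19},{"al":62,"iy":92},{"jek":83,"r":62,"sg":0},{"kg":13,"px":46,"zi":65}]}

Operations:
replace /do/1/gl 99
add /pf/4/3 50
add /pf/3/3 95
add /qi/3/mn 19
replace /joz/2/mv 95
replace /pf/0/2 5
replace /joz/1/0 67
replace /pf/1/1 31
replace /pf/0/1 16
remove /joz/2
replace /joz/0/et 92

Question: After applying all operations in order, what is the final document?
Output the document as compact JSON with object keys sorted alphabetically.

After op 1 (replace /do/1/gl 99): {"do":[[27,83,83,95,91],{"g":85,"gl":99,"s":29,"twt":90}],"joz":[{"et":61,"fnp":90,"mad":83,"o":98},[23,25],{"bq":33,"mv":85,"u":9,"y":3}],"pf":[[85,67,26,1,11],[21,57,64,92,44],{"i":6,"pm":45,"sdm":27},[37,84,96],[26,80,35,15]],"qi":[{"pb":25,"pkv":19},{"al":62,"iy":92},{"jek":83,"r":62,"sg":0},{"kg":13,"px":46,"zi":65}]}
After op 2 (add /pf/4/3 50): {"do":[[27,83,83,95,91],{"g":85,"gl":99,"s":29,"twt":90}],"joz":[{"et":61,"fnp":90,"mad":83,"o":98},[23,25],{"bq":33,"mv":85,"u":9,"y":3}],"pf":[[85,67,26,1,11],[21,57,64,92,44],{"i":6,"pm":45,"sdm":27},[37,84,96],[26,80,35,50,15]],"qi":[{"pb":25,"pkv":19},{"al":62,"iy":92},{"jek":83,"r":62,"sg":0},{"kg":13,"px":46,"zi":65}]}
After op 3 (add /pf/3/3 95): {"do":[[27,83,83,95,91],{"g":85,"gl":99,"s":29,"twt":90}],"joz":[{"et":61,"fnp":90,"mad":83,"o":98},[23,25],{"bq":33,"mv":85,"u":9,"y":3}],"pf":[[85,67,26,1,11],[21,57,64,92,44],{"i":6,"pm":45,"sdm":27},[37,84,96,95],[26,80,35,50,15]],"qi":[{"pb":25,"pkv":19},{"al":62,"iy":92},{"jek":83,"r":62,"sg":0},{"kg":13,"px":46,"zi":65}]}
After op 4 (add /qi/3/mn 19): {"do":[[27,83,83,95,91],{"g":85,"gl":99,"s":29,"twt":90}],"joz":[{"et":61,"fnp":90,"mad":83,"o":98},[23,25],{"bq":33,"mv":85,"u":9,"y":3}],"pf":[[85,67,26,1,11],[21,57,64,92,44],{"i":6,"pm":45,"sdm":27},[37,84,96,95],[26,80,35,50,15]],"qi":[{"pb":25,"pkv":19},{"al":62,"iy":92},{"jek":83,"r":62,"sg":0},{"kg":13,"mn":19,"px":46,"zi":65}]}
After op 5 (replace /joz/2/mv 95): {"do":[[27,83,83,95,91],{"g":85,"gl":99,"s":29,"twt":90}],"joz":[{"et":61,"fnp":90,"mad":83,"o":98},[23,25],{"bq":33,"mv":95,"u":9,"y":3}],"pf":[[85,67,26,1,11],[21,57,64,92,44],{"i":6,"pm":45,"sdm":27},[37,84,96,95],[26,80,35,50,15]],"qi":[{"pb":25,"pkv":19},{"al":62,"iy":92},{"jek":83,"r":62,"sg":0},{"kg":13,"mn":19,"px":46,"zi":65}]}
After op 6 (replace /pf/0/2 5): {"do":[[27,83,83,95,91],{"g":85,"gl":99,"s":29,"twt":90}],"joz":[{"et":61,"fnp":90,"mad":83,"o":98},[23,25],{"bq":33,"mv":95,"u":9,"y":3}],"pf":[[85,67,5,1,11],[21,57,64,92,44],{"i":6,"pm":45,"sdm":27},[37,84,96,95],[26,80,35,50,15]],"qi":[{"pb":25,"pkv":19},{"al":62,"iy":92},{"jek":83,"r":62,"sg":0},{"kg":13,"mn":19,"px":46,"zi":65}]}
After op 7 (replace /joz/1/0 67): {"do":[[27,83,83,95,91],{"g":85,"gl":99,"s":29,"twt":90}],"joz":[{"et":61,"fnp":90,"mad":83,"o":98},[67,25],{"bq":33,"mv":95,"u":9,"y":3}],"pf":[[85,67,5,1,11],[21,57,64,92,44],{"i":6,"pm":45,"sdm":27},[37,84,96,95],[26,80,35,50,15]],"qi":[{"pb":25,"pkv":19},{"al":62,"iy":92},{"jek":83,"r":62,"sg":0},{"kg":13,"mn":19,"px":46,"zi":65}]}
After op 8 (replace /pf/1/1 31): {"do":[[27,83,83,95,91],{"g":85,"gl":99,"s":29,"twt":90}],"joz":[{"et":61,"fnp":90,"mad":83,"o":98},[67,25],{"bq":33,"mv":95,"u":9,"y":3}],"pf":[[85,67,5,1,11],[21,31,64,92,44],{"i":6,"pm":45,"sdm":27},[37,84,96,95],[26,80,35,50,15]],"qi":[{"pb":25,"pkv":19},{"al":62,"iy":92},{"jek":83,"r":62,"sg":0},{"kg":13,"mn":19,"px":46,"zi":65}]}
After op 9 (replace /pf/0/1 16): {"do":[[27,83,83,95,91],{"g":85,"gl":99,"s":29,"twt":90}],"joz":[{"et":61,"fnp":90,"mad":83,"o":98},[67,25],{"bq":33,"mv":95,"u":9,"y":3}],"pf":[[85,16,5,1,11],[21,31,64,92,44],{"i":6,"pm":45,"sdm":27},[37,84,96,95],[26,80,35,50,15]],"qi":[{"pb":25,"pkv":19},{"al":62,"iy":92},{"jek":83,"r":62,"sg":0},{"kg":13,"mn":19,"px":46,"zi":65}]}
After op 10 (remove /joz/2): {"do":[[27,83,83,95,91],{"g":85,"gl":99,"s":29,"twt":90}],"joz":[{"et":61,"fnp":90,"mad":83,"o":98},[67,25]],"pf":[[85,16,5,1,11],[21,31,64,92,44],{"i":6,"pm":45,"sdm":27},[37,84,96,95],[26,80,35,50,15]],"qi":[{"pb":25,"pkv":19},{"al":62,"iy":92},{"jek":83,"r":62,"sg":0},{"kg":13,"mn":19,"px":46,"zi":65}]}
After op 11 (replace /joz/0/et 92): {"do":[[27,83,83,95,91],{"g":85,"gl":99,"s":29,"twt":90}],"joz":[{"et":92,"fnp":90,"mad":83,"o":98},[67,25]],"pf":[[85,16,5,1,11],[21,31,64,92,44],{"i":6,"pm":45,"sdm":27},[37,84,96,95],[26,80,35,50,15]],"qi":[{"pb":25,"pkv":19},{"al":62,"iy":92},{"jek":83,"r":62,"sg":0},{"kg":13,"mn":19,"px":46,"zi":65}]}

Answer: {"do":[[27,83,83,95,91],{"g":85,"gl":99,"s":29,"twt":90}],"joz":[{"et":92,"fnp":90,"mad":83,"o":98},[67,25]],"pf":[[85,16,5,1,11],[21,31,64,92,44],{"i":6,"pm":45,"sdm":27},[37,84,96,95],[26,80,35,50,15]],"qi":[{"pb":25,"pkv":19},{"al":62,"iy":92},{"jek":83,"r":62,"sg":0},{"kg":13,"mn":19,"px":46,"zi":65}]}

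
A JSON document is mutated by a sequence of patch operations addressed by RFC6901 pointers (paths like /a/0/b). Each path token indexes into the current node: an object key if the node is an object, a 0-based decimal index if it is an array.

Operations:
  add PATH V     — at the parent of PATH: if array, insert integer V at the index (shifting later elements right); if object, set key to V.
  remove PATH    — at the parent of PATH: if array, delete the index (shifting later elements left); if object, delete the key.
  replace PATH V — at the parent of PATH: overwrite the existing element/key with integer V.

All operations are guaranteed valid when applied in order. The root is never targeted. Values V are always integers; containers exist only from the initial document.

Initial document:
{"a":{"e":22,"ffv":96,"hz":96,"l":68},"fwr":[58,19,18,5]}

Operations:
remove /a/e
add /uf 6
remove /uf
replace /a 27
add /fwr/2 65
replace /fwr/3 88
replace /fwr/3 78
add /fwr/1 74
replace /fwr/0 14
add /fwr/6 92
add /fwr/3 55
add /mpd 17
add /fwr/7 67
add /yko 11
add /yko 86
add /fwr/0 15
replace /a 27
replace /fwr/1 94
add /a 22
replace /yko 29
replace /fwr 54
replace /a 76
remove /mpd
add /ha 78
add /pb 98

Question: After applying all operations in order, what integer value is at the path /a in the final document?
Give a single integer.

After op 1 (remove /a/e): {"a":{"ffv":96,"hz":96,"l":68},"fwr":[58,19,18,5]}
After op 2 (add /uf 6): {"a":{"ffv":96,"hz":96,"l":68},"fwr":[58,19,18,5],"uf":6}
After op 3 (remove /uf): {"a":{"ffv":96,"hz":96,"l":68},"fwr":[58,19,18,5]}
After op 4 (replace /a 27): {"a":27,"fwr":[58,19,18,5]}
After op 5 (add /fwr/2 65): {"a":27,"fwr":[58,19,65,18,5]}
After op 6 (replace /fwr/3 88): {"a":27,"fwr":[58,19,65,88,5]}
After op 7 (replace /fwr/3 78): {"a":27,"fwr":[58,19,65,78,5]}
After op 8 (add /fwr/1 74): {"a":27,"fwr":[58,74,19,65,78,5]}
After op 9 (replace /fwr/0 14): {"a":27,"fwr":[14,74,19,65,78,5]}
After op 10 (add /fwr/6 92): {"a":27,"fwr":[14,74,19,65,78,5,92]}
After op 11 (add /fwr/3 55): {"a":27,"fwr":[14,74,19,55,65,78,5,92]}
After op 12 (add /mpd 17): {"a":27,"fwr":[14,74,19,55,65,78,5,92],"mpd":17}
After op 13 (add /fwr/7 67): {"a":27,"fwr":[14,74,19,55,65,78,5,67,92],"mpd":17}
After op 14 (add /yko 11): {"a":27,"fwr":[14,74,19,55,65,78,5,67,92],"mpd":17,"yko":11}
After op 15 (add /yko 86): {"a":27,"fwr":[14,74,19,55,65,78,5,67,92],"mpd":17,"yko":86}
After op 16 (add /fwr/0 15): {"a":27,"fwr":[15,14,74,19,55,65,78,5,67,92],"mpd":17,"yko":86}
After op 17 (replace /a 27): {"a":27,"fwr":[15,14,74,19,55,65,78,5,67,92],"mpd":17,"yko":86}
After op 18 (replace /fwr/1 94): {"a":27,"fwr":[15,94,74,19,55,65,78,5,67,92],"mpd":17,"yko":86}
After op 19 (add /a 22): {"a":22,"fwr":[15,94,74,19,55,65,78,5,67,92],"mpd":17,"yko":86}
After op 20 (replace /yko 29): {"a":22,"fwr":[15,94,74,19,55,65,78,5,67,92],"mpd":17,"yko":29}
After op 21 (replace /fwr 54): {"a":22,"fwr":54,"mpd":17,"yko":29}
After op 22 (replace /a 76): {"a":76,"fwr":54,"mpd":17,"yko":29}
After op 23 (remove /mpd): {"a":76,"fwr":54,"yko":29}
After op 24 (add /ha 78): {"a":76,"fwr":54,"ha":78,"yko":29}
After op 25 (add /pb 98): {"a":76,"fwr":54,"ha":78,"pb":98,"yko":29}
Value at /a: 76

Answer: 76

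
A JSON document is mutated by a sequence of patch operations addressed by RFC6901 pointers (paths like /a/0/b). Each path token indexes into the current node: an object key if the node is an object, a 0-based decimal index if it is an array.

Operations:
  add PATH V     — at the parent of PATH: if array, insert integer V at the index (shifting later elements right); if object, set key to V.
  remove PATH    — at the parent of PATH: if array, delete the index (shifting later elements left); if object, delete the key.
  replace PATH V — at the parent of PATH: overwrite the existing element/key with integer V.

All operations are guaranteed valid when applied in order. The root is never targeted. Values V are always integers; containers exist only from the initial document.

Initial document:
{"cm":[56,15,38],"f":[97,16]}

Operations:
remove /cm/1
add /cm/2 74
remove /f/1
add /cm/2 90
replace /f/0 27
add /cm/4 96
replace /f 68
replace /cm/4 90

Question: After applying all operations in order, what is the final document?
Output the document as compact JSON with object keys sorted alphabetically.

After op 1 (remove /cm/1): {"cm":[56,38],"f":[97,16]}
After op 2 (add /cm/2 74): {"cm":[56,38,74],"f":[97,16]}
After op 3 (remove /f/1): {"cm":[56,38,74],"f":[97]}
After op 4 (add /cm/2 90): {"cm":[56,38,90,74],"f":[97]}
After op 5 (replace /f/0 27): {"cm":[56,38,90,74],"f":[27]}
After op 6 (add /cm/4 96): {"cm":[56,38,90,74,96],"f":[27]}
After op 7 (replace /f 68): {"cm":[56,38,90,74,96],"f":68}
After op 8 (replace /cm/4 90): {"cm":[56,38,90,74,90],"f":68}

Answer: {"cm":[56,38,90,74,90],"f":68}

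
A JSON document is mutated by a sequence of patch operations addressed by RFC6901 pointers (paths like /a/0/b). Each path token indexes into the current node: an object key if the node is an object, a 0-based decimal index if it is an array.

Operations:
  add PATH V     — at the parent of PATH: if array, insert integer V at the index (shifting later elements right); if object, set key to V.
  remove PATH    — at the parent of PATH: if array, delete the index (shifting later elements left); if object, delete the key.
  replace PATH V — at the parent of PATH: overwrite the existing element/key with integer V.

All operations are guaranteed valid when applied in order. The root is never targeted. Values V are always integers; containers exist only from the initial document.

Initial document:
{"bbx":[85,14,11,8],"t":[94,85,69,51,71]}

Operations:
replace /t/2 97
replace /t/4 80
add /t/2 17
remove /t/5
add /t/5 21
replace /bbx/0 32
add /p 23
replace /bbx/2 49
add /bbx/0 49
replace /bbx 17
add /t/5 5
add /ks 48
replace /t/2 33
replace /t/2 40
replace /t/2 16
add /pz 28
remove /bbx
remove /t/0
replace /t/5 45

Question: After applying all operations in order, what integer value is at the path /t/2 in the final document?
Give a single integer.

Answer: 97

Derivation:
After op 1 (replace /t/2 97): {"bbx":[85,14,11,8],"t":[94,85,97,51,71]}
After op 2 (replace /t/4 80): {"bbx":[85,14,11,8],"t":[94,85,97,51,80]}
After op 3 (add /t/2 17): {"bbx":[85,14,11,8],"t":[94,85,17,97,51,80]}
After op 4 (remove /t/5): {"bbx":[85,14,11,8],"t":[94,85,17,97,51]}
After op 5 (add /t/5 21): {"bbx":[85,14,11,8],"t":[94,85,17,97,51,21]}
After op 6 (replace /bbx/0 32): {"bbx":[32,14,11,8],"t":[94,85,17,97,51,21]}
After op 7 (add /p 23): {"bbx":[32,14,11,8],"p":23,"t":[94,85,17,97,51,21]}
After op 8 (replace /bbx/2 49): {"bbx":[32,14,49,8],"p":23,"t":[94,85,17,97,51,21]}
After op 9 (add /bbx/0 49): {"bbx":[49,32,14,49,8],"p":23,"t":[94,85,17,97,51,21]}
After op 10 (replace /bbx 17): {"bbx":17,"p":23,"t":[94,85,17,97,51,21]}
After op 11 (add /t/5 5): {"bbx":17,"p":23,"t":[94,85,17,97,51,5,21]}
After op 12 (add /ks 48): {"bbx":17,"ks":48,"p":23,"t":[94,85,17,97,51,5,21]}
After op 13 (replace /t/2 33): {"bbx":17,"ks":48,"p":23,"t":[94,85,33,97,51,5,21]}
After op 14 (replace /t/2 40): {"bbx":17,"ks":48,"p":23,"t":[94,85,40,97,51,5,21]}
After op 15 (replace /t/2 16): {"bbx":17,"ks":48,"p":23,"t":[94,85,16,97,51,5,21]}
After op 16 (add /pz 28): {"bbx":17,"ks":48,"p":23,"pz":28,"t":[94,85,16,97,51,5,21]}
After op 17 (remove /bbx): {"ks":48,"p":23,"pz":28,"t":[94,85,16,97,51,5,21]}
After op 18 (remove /t/0): {"ks":48,"p":23,"pz":28,"t":[85,16,97,51,5,21]}
After op 19 (replace /t/5 45): {"ks":48,"p":23,"pz":28,"t":[85,16,97,51,5,45]}
Value at /t/2: 97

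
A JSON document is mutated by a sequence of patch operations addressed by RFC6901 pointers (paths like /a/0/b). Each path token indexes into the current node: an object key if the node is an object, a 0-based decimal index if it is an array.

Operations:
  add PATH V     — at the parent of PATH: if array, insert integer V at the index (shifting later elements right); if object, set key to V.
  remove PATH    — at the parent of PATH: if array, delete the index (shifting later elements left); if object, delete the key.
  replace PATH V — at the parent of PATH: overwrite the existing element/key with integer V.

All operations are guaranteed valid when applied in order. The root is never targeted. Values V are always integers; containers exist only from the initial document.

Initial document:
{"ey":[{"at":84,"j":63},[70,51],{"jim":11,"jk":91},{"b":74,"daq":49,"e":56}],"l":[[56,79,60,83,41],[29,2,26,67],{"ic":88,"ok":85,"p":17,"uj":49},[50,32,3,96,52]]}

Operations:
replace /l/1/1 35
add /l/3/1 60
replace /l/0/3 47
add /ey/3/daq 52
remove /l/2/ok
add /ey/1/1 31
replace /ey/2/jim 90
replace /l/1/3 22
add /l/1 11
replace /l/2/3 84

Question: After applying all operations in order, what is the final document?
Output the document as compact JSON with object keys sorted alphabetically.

Answer: {"ey":[{"at":84,"j":63},[70,31,51],{"jim":90,"jk":91},{"b":74,"daq":52,"e":56}],"l":[[56,79,60,47,41],11,[29,35,26,84],{"ic":88,"p":17,"uj":49},[50,60,32,3,96,52]]}

Derivation:
After op 1 (replace /l/1/1 35): {"ey":[{"at":84,"j":63},[70,51],{"jim":11,"jk":91},{"b":74,"daq":49,"e":56}],"l":[[56,79,60,83,41],[29,35,26,67],{"ic":88,"ok":85,"p":17,"uj":49},[50,32,3,96,52]]}
After op 2 (add /l/3/1 60): {"ey":[{"at":84,"j":63},[70,51],{"jim":11,"jk":91},{"b":74,"daq":49,"e":56}],"l":[[56,79,60,83,41],[29,35,26,67],{"ic":88,"ok":85,"p":17,"uj":49},[50,60,32,3,96,52]]}
After op 3 (replace /l/0/3 47): {"ey":[{"at":84,"j":63},[70,51],{"jim":11,"jk":91},{"b":74,"daq":49,"e":56}],"l":[[56,79,60,47,41],[29,35,26,67],{"ic":88,"ok":85,"p":17,"uj":49},[50,60,32,3,96,52]]}
After op 4 (add /ey/3/daq 52): {"ey":[{"at":84,"j":63},[70,51],{"jim":11,"jk":91},{"b":74,"daq":52,"e":56}],"l":[[56,79,60,47,41],[29,35,26,67],{"ic":88,"ok":85,"p":17,"uj":49},[50,60,32,3,96,52]]}
After op 5 (remove /l/2/ok): {"ey":[{"at":84,"j":63},[70,51],{"jim":11,"jk":91},{"b":74,"daq":52,"e":56}],"l":[[56,79,60,47,41],[29,35,26,67],{"ic":88,"p":17,"uj":49},[50,60,32,3,96,52]]}
After op 6 (add /ey/1/1 31): {"ey":[{"at":84,"j":63},[70,31,51],{"jim":11,"jk":91},{"b":74,"daq":52,"e":56}],"l":[[56,79,60,47,41],[29,35,26,67],{"ic":88,"p":17,"uj":49},[50,60,32,3,96,52]]}
After op 7 (replace /ey/2/jim 90): {"ey":[{"at":84,"j":63},[70,31,51],{"jim":90,"jk":91},{"b":74,"daq":52,"e":56}],"l":[[56,79,60,47,41],[29,35,26,67],{"ic":88,"p":17,"uj":49},[50,60,32,3,96,52]]}
After op 8 (replace /l/1/3 22): {"ey":[{"at":84,"j":63},[70,31,51],{"jim":90,"jk":91},{"b":74,"daq":52,"e":56}],"l":[[56,79,60,47,41],[29,35,26,22],{"ic":88,"p":17,"uj":49},[50,60,32,3,96,52]]}
After op 9 (add /l/1 11): {"ey":[{"at":84,"j":63},[70,31,51],{"jim":90,"jk":91},{"b":74,"daq":52,"e":56}],"l":[[56,79,60,47,41],11,[29,35,26,22],{"ic":88,"p":17,"uj":49},[50,60,32,3,96,52]]}
After op 10 (replace /l/2/3 84): {"ey":[{"at":84,"j":63},[70,31,51],{"jim":90,"jk":91},{"b":74,"daq":52,"e":56}],"l":[[56,79,60,47,41],11,[29,35,26,84],{"ic":88,"p":17,"uj":49},[50,60,32,3,96,52]]}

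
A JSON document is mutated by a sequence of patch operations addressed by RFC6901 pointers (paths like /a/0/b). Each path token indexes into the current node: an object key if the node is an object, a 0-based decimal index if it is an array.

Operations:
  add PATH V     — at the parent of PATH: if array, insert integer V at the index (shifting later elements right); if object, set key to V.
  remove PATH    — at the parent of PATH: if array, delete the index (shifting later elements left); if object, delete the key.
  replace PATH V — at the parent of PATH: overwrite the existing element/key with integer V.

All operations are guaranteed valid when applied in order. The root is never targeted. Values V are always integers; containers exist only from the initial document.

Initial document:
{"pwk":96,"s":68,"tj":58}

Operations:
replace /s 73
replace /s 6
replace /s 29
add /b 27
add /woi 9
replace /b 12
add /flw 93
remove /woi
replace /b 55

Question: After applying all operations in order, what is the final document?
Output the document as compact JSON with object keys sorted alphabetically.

Answer: {"b":55,"flw":93,"pwk":96,"s":29,"tj":58}

Derivation:
After op 1 (replace /s 73): {"pwk":96,"s":73,"tj":58}
After op 2 (replace /s 6): {"pwk":96,"s":6,"tj":58}
After op 3 (replace /s 29): {"pwk":96,"s":29,"tj":58}
After op 4 (add /b 27): {"b":27,"pwk":96,"s":29,"tj":58}
After op 5 (add /woi 9): {"b":27,"pwk":96,"s":29,"tj":58,"woi":9}
After op 6 (replace /b 12): {"b":12,"pwk":96,"s":29,"tj":58,"woi":9}
After op 7 (add /flw 93): {"b":12,"flw":93,"pwk":96,"s":29,"tj":58,"woi":9}
After op 8 (remove /woi): {"b":12,"flw":93,"pwk":96,"s":29,"tj":58}
After op 9 (replace /b 55): {"b":55,"flw":93,"pwk":96,"s":29,"tj":58}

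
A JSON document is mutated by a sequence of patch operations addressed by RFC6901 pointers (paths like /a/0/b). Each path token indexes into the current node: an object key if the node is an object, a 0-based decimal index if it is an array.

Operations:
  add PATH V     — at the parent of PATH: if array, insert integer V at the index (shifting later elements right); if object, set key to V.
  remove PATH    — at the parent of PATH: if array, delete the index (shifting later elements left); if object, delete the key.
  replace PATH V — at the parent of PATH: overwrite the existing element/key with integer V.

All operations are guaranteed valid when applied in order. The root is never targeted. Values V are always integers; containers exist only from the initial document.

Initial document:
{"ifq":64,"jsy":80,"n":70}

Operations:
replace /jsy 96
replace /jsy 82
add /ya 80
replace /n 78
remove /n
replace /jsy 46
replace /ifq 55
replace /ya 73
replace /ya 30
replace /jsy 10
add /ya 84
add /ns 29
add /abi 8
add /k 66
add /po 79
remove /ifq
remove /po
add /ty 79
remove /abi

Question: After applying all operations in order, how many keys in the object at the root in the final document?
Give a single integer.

Answer: 5

Derivation:
After op 1 (replace /jsy 96): {"ifq":64,"jsy":96,"n":70}
After op 2 (replace /jsy 82): {"ifq":64,"jsy":82,"n":70}
After op 3 (add /ya 80): {"ifq":64,"jsy":82,"n":70,"ya":80}
After op 4 (replace /n 78): {"ifq":64,"jsy":82,"n":78,"ya":80}
After op 5 (remove /n): {"ifq":64,"jsy":82,"ya":80}
After op 6 (replace /jsy 46): {"ifq":64,"jsy":46,"ya":80}
After op 7 (replace /ifq 55): {"ifq":55,"jsy":46,"ya":80}
After op 8 (replace /ya 73): {"ifq":55,"jsy":46,"ya":73}
After op 9 (replace /ya 30): {"ifq":55,"jsy":46,"ya":30}
After op 10 (replace /jsy 10): {"ifq":55,"jsy":10,"ya":30}
After op 11 (add /ya 84): {"ifq":55,"jsy":10,"ya":84}
After op 12 (add /ns 29): {"ifq":55,"jsy":10,"ns":29,"ya":84}
After op 13 (add /abi 8): {"abi":8,"ifq":55,"jsy":10,"ns":29,"ya":84}
After op 14 (add /k 66): {"abi":8,"ifq":55,"jsy":10,"k":66,"ns":29,"ya":84}
After op 15 (add /po 79): {"abi":8,"ifq":55,"jsy":10,"k":66,"ns":29,"po":79,"ya":84}
After op 16 (remove /ifq): {"abi":8,"jsy":10,"k":66,"ns":29,"po":79,"ya":84}
After op 17 (remove /po): {"abi":8,"jsy":10,"k":66,"ns":29,"ya":84}
After op 18 (add /ty 79): {"abi":8,"jsy":10,"k":66,"ns":29,"ty":79,"ya":84}
After op 19 (remove /abi): {"jsy":10,"k":66,"ns":29,"ty":79,"ya":84}
Size at the root: 5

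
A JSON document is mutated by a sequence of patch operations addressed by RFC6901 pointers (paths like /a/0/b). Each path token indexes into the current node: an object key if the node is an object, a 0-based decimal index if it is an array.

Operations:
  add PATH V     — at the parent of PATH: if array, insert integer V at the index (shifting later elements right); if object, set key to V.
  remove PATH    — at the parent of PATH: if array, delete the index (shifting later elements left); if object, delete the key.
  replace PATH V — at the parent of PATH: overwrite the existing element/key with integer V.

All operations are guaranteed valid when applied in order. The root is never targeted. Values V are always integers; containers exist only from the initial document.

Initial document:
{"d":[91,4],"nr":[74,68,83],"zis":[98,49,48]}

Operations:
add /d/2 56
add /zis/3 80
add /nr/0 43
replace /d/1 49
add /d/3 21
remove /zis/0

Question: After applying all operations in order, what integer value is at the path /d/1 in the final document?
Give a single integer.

Answer: 49

Derivation:
After op 1 (add /d/2 56): {"d":[91,4,56],"nr":[74,68,83],"zis":[98,49,48]}
After op 2 (add /zis/3 80): {"d":[91,4,56],"nr":[74,68,83],"zis":[98,49,48,80]}
After op 3 (add /nr/0 43): {"d":[91,4,56],"nr":[43,74,68,83],"zis":[98,49,48,80]}
After op 4 (replace /d/1 49): {"d":[91,49,56],"nr":[43,74,68,83],"zis":[98,49,48,80]}
After op 5 (add /d/3 21): {"d":[91,49,56,21],"nr":[43,74,68,83],"zis":[98,49,48,80]}
After op 6 (remove /zis/0): {"d":[91,49,56,21],"nr":[43,74,68,83],"zis":[49,48,80]}
Value at /d/1: 49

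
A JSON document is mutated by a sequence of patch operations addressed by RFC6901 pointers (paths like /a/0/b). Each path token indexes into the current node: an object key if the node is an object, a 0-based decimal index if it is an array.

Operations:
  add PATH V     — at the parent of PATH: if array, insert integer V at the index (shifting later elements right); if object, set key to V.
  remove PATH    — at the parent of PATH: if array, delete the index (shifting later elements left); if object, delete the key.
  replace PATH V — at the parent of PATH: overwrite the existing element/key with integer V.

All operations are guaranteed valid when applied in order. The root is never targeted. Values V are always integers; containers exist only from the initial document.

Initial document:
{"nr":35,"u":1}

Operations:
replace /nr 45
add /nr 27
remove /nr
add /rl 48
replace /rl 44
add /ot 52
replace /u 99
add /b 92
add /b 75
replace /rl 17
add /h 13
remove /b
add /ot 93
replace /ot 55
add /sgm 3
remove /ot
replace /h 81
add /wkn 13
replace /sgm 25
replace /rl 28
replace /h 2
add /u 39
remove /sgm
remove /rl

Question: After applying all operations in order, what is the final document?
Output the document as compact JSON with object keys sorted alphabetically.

Answer: {"h":2,"u":39,"wkn":13}

Derivation:
After op 1 (replace /nr 45): {"nr":45,"u":1}
After op 2 (add /nr 27): {"nr":27,"u":1}
After op 3 (remove /nr): {"u":1}
After op 4 (add /rl 48): {"rl":48,"u":1}
After op 5 (replace /rl 44): {"rl":44,"u":1}
After op 6 (add /ot 52): {"ot":52,"rl":44,"u":1}
After op 7 (replace /u 99): {"ot":52,"rl":44,"u":99}
After op 8 (add /b 92): {"b":92,"ot":52,"rl":44,"u":99}
After op 9 (add /b 75): {"b":75,"ot":52,"rl":44,"u":99}
After op 10 (replace /rl 17): {"b":75,"ot":52,"rl":17,"u":99}
After op 11 (add /h 13): {"b":75,"h":13,"ot":52,"rl":17,"u":99}
After op 12 (remove /b): {"h":13,"ot":52,"rl":17,"u":99}
After op 13 (add /ot 93): {"h":13,"ot":93,"rl":17,"u":99}
After op 14 (replace /ot 55): {"h":13,"ot":55,"rl":17,"u":99}
After op 15 (add /sgm 3): {"h":13,"ot":55,"rl":17,"sgm":3,"u":99}
After op 16 (remove /ot): {"h":13,"rl":17,"sgm":3,"u":99}
After op 17 (replace /h 81): {"h":81,"rl":17,"sgm":3,"u":99}
After op 18 (add /wkn 13): {"h":81,"rl":17,"sgm":3,"u":99,"wkn":13}
After op 19 (replace /sgm 25): {"h":81,"rl":17,"sgm":25,"u":99,"wkn":13}
After op 20 (replace /rl 28): {"h":81,"rl":28,"sgm":25,"u":99,"wkn":13}
After op 21 (replace /h 2): {"h":2,"rl":28,"sgm":25,"u":99,"wkn":13}
After op 22 (add /u 39): {"h":2,"rl":28,"sgm":25,"u":39,"wkn":13}
After op 23 (remove /sgm): {"h":2,"rl":28,"u":39,"wkn":13}
After op 24 (remove /rl): {"h":2,"u":39,"wkn":13}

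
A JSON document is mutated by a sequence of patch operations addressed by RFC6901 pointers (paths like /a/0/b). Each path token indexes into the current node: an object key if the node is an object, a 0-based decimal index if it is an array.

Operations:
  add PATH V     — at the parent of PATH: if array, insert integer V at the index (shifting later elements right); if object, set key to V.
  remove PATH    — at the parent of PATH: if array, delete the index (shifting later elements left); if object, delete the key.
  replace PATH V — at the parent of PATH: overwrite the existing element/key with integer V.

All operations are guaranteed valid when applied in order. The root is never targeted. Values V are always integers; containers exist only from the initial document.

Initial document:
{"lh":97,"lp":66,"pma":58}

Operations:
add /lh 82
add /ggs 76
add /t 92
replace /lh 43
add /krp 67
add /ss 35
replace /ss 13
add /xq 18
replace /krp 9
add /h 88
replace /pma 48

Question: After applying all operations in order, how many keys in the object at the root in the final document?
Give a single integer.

After op 1 (add /lh 82): {"lh":82,"lp":66,"pma":58}
After op 2 (add /ggs 76): {"ggs":76,"lh":82,"lp":66,"pma":58}
After op 3 (add /t 92): {"ggs":76,"lh":82,"lp":66,"pma":58,"t":92}
After op 4 (replace /lh 43): {"ggs":76,"lh":43,"lp":66,"pma":58,"t":92}
After op 5 (add /krp 67): {"ggs":76,"krp":67,"lh":43,"lp":66,"pma":58,"t":92}
After op 6 (add /ss 35): {"ggs":76,"krp":67,"lh":43,"lp":66,"pma":58,"ss":35,"t":92}
After op 7 (replace /ss 13): {"ggs":76,"krp":67,"lh":43,"lp":66,"pma":58,"ss":13,"t":92}
After op 8 (add /xq 18): {"ggs":76,"krp":67,"lh":43,"lp":66,"pma":58,"ss":13,"t":92,"xq":18}
After op 9 (replace /krp 9): {"ggs":76,"krp":9,"lh":43,"lp":66,"pma":58,"ss":13,"t":92,"xq":18}
After op 10 (add /h 88): {"ggs":76,"h":88,"krp":9,"lh":43,"lp":66,"pma":58,"ss":13,"t":92,"xq":18}
After op 11 (replace /pma 48): {"ggs":76,"h":88,"krp":9,"lh":43,"lp":66,"pma":48,"ss":13,"t":92,"xq":18}
Size at the root: 9

Answer: 9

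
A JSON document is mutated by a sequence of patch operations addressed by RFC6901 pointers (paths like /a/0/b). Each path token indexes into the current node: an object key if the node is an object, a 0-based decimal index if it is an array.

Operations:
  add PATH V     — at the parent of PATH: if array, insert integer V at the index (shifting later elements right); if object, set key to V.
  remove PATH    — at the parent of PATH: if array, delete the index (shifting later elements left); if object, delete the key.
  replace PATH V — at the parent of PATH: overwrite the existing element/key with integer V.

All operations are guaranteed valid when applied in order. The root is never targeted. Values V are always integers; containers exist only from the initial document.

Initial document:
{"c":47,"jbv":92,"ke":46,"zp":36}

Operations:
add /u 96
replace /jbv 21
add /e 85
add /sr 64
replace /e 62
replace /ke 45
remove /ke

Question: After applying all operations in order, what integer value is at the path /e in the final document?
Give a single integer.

Answer: 62

Derivation:
After op 1 (add /u 96): {"c":47,"jbv":92,"ke":46,"u":96,"zp":36}
After op 2 (replace /jbv 21): {"c":47,"jbv":21,"ke":46,"u":96,"zp":36}
After op 3 (add /e 85): {"c":47,"e":85,"jbv":21,"ke":46,"u":96,"zp":36}
After op 4 (add /sr 64): {"c":47,"e":85,"jbv":21,"ke":46,"sr":64,"u":96,"zp":36}
After op 5 (replace /e 62): {"c":47,"e":62,"jbv":21,"ke":46,"sr":64,"u":96,"zp":36}
After op 6 (replace /ke 45): {"c":47,"e":62,"jbv":21,"ke":45,"sr":64,"u":96,"zp":36}
After op 7 (remove /ke): {"c":47,"e":62,"jbv":21,"sr":64,"u":96,"zp":36}
Value at /e: 62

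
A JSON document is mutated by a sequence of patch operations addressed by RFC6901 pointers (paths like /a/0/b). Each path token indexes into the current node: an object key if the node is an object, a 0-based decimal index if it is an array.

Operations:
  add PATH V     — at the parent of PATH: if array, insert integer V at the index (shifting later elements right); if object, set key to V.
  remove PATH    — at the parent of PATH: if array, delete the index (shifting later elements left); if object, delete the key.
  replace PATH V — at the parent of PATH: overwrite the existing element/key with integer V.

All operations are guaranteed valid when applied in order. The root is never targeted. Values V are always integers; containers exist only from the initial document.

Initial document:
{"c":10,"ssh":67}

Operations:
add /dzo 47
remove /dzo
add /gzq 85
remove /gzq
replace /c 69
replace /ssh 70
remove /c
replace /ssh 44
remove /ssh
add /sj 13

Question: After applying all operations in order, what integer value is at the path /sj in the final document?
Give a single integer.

After op 1 (add /dzo 47): {"c":10,"dzo":47,"ssh":67}
After op 2 (remove /dzo): {"c":10,"ssh":67}
After op 3 (add /gzq 85): {"c":10,"gzq":85,"ssh":67}
After op 4 (remove /gzq): {"c":10,"ssh":67}
After op 5 (replace /c 69): {"c":69,"ssh":67}
After op 6 (replace /ssh 70): {"c":69,"ssh":70}
After op 7 (remove /c): {"ssh":70}
After op 8 (replace /ssh 44): {"ssh":44}
After op 9 (remove /ssh): {}
After op 10 (add /sj 13): {"sj":13}
Value at /sj: 13

Answer: 13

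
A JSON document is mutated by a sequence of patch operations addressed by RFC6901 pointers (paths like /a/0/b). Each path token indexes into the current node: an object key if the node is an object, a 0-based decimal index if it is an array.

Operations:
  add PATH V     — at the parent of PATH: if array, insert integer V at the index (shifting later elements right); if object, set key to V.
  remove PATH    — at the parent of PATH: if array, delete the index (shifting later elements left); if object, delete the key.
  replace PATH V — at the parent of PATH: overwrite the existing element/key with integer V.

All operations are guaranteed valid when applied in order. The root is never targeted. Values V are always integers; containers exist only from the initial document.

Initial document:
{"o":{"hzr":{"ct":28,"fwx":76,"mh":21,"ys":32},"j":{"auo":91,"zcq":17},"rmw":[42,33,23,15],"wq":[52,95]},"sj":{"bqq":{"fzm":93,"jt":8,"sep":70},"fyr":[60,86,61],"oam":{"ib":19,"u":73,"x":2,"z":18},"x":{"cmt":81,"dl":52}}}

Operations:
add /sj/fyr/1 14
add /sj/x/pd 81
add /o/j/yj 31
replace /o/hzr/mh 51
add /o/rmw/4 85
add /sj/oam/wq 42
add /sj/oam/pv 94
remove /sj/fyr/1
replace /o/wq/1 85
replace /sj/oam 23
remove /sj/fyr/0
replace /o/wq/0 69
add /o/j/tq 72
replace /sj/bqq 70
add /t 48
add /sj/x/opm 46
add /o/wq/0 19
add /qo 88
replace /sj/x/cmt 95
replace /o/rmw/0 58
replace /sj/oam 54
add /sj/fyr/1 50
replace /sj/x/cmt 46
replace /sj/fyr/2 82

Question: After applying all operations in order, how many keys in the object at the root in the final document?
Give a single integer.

Answer: 4

Derivation:
After op 1 (add /sj/fyr/1 14): {"o":{"hzr":{"ct":28,"fwx":76,"mh":21,"ys":32},"j":{"auo":91,"zcq":17},"rmw":[42,33,23,15],"wq":[52,95]},"sj":{"bqq":{"fzm":93,"jt":8,"sep":70},"fyr":[60,14,86,61],"oam":{"ib":19,"u":73,"x":2,"z":18},"x":{"cmt":81,"dl":52}}}
After op 2 (add /sj/x/pd 81): {"o":{"hzr":{"ct":28,"fwx":76,"mh":21,"ys":32},"j":{"auo":91,"zcq":17},"rmw":[42,33,23,15],"wq":[52,95]},"sj":{"bqq":{"fzm":93,"jt":8,"sep":70},"fyr":[60,14,86,61],"oam":{"ib":19,"u":73,"x":2,"z":18},"x":{"cmt":81,"dl":52,"pd":81}}}
After op 3 (add /o/j/yj 31): {"o":{"hzr":{"ct":28,"fwx":76,"mh":21,"ys":32},"j":{"auo":91,"yj":31,"zcq":17},"rmw":[42,33,23,15],"wq":[52,95]},"sj":{"bqq":{"fzm":93,"jt":8,"sep":70},"fyr":[60,14,86,61],"oam":{"ib":19,"u":73,"x":2,"z":18},"x":{"cmt":81,"dl":52,"pd":81}}}
After op 4 (replace /o/hzr/mh 51): {"o":{"hzr":{"ct":28,"fwx":76,"mh":51,"ys":32},"j":{"auo":91,"yj":31,"zcq":17},"rmw":[42,33,23,15],"wq":[52,95]},"sj":{"bqq":{"fzm":93,"jt":8,"sep":70},"fyr":[60,14,86,61],"oam":{"ib":19,"u":73,"x":2,"z":18},"x":{"cmt":81,"dl":52,"pd":81}}}
After op 5 (add /o/rmw/4 85): {"o":{"hzr":{"ct":28,"fwx":76,"mh":51,"ys":32},"j":{"auo":91,"yj":31,"zcq":17},"rmw":[42,33,23,15,85],"wq":[52,95]},"sj":{"bqq":{"fzm":93,"jt":8,"sep":70},"fyr":[60,14,86,61],"oam":{"ib":19,"u":73,"x":2,"z":18},"x":{"cmt":81,"dl":52,"pd":81}}}
After op 6 (add /sj/oam/wq 42): {"o":{"hzr":{"ct":28,"fwx":76,"mh":51,"ys":32},"j":{"auo":91,"yj":31,"zcq":17},"rmw":[42,33,23,15,85],"wq":[52,95]},"sj":{"bqq":{"fzm":93,"jt":8,"sep":70},"fyr":[60,14,86,61],"oam":{"ib":19,"u":73,"wq":42,"x":2,"z":18},"x":{"cmt":81,"dl":52,"pd":81}}}
After op 7 (add /sj/oam/pv 94): {"o":{"hzr":{"ct":28,"fwx":76,"mh":51,"ys":32},"j":{"auo":91,"yj":31,"zcq":17},"rmw":[42,33,23,15,85],"wq":[52,95]},"sj":{"bqq":{"fzm":93,"jt":8,"sep":70},"fyr":[60,14,86,61],"oam":{"ib":19,"pv":94,"u":73,"wq":42,"x":2,"z":18},"x":{"cmt":81,"dl":52,"pd":81}}}
After op 8 (remove /sj/fyr/1): {"o":{"hzr":{"ct":28,"fwx":76,"mh":51,"ys":32},"j":{"auo":91,"yj":31,"zcq":17},"rmw":[42,33,23,15,85],"wq":[52,95]},"sj":{"bqq":{"fzm":93,"jt":8,"sep":70},"fyr":[60,86,61],"oam":{"ib":19,"pv":94,"u":73,"wq":42,"x":2,"z":18},"x":{"cmt":81,"dl":52,"pd":81}}}
After op 9 (replace /o/wq/1 85): {"o":{"hzr":{"ct":28,"fwx":76,"mh":51,"ys":32},"j":{"auo":91,"yj":31,"zcq":17},"rmw":[42,33,23,15,85],"wq":[52,85]},"sj":{"bqq":{"fzm":93,"jt":8,"sep":70},"fyr":[60,86,61],"oam":{"ib":19,"pv":94,"u":73,"wq":42,"x":2,"z":18},"x":{"cmt":81,"dl":52,"pd":81}}}
After op 10 (replace /sj/oam 23): {"o":{"hzr":{"ct":28,"fwx":76,"mh":51,"ys":32},"j":{"auo":91,"yj":31,"zcq":17},"rmw":[42,33,23,15,85],"wq":[52,85]},"sj":{"bqq":{"fzm":93,"jt":8,"sep":70},"fyr":[60,86,61],"oam":23,"x":{"cmt":81,"dl":52,"pd":81}}}
After op 11 (remove /sj/fyr/0): {"o":{"hzr":{"ct":28,"fwx":76,"mh":51,"ys":32},"j":{"auo":91,"yj":31,"zcq":17},"rmw":[42,33,23,15,85],"wq":[52,85]},"sj":{"bqq":{"fzm":93,"jt":8,"sep":70},"fyr":[86,61],"oam":23,"x":{"cmt":81,"dl":52,"pd":81}}}
After op 12 (replace /o/wq/0 69): {"o":{"hzr":{"ct":28,"fwx":76,"mh":51,"ys":32},"j":{"auo":91,"yj":31,"zcq":17},"rmw":[42,33,23,15,85],"wq":[69,85]},"sj":{"bqq":{"fzm":93,"jt":8,"sep":70},"fyr":[86,61],"oam":23,"x":{"cmt":81,"dl":52,"pd":81}}}
After op 13 (add /o/j/tq 72): {"o":{"hzr":{"ct":28,"fwx":76,"mh":51,"ys":32},"j":{"auo":91,"tq":72,"yj":31,"zcq":17},"rmw":[42,33,23,15,85],"wq":[69,85]},"sj":{"bqq":{"fzm":93,"jt":8,"sep":70},"fyr":[86,61],"oam":23,"x":{"cmt":81,"dl":52,"pd":81}}}
After op 14 (replace /sj/bqq 70): {"o":{"hzr":{"ct":28,"fwx":76,"mh":51,"ys":32},"j":{"auo":91,"tq":72,"yj":31,"zcq":17},"rmw":[42,33,23,15,85],"wq":[69,85]},"sj":{"bqq":70,"fyr":[86,61],"oam":23,"x":{"cmt":81,"dl":52,"pd":81}}}
After op 15 (add /t 48): {"o":{"hzr":{"ct":28,"fwx":76,"mh":51,"ys":32},"j":{"auo":91,"tq":72,"yj":31,"zcq":17},"rmw":[42,33,23,15,85],"wq":[69,85]},"sj":{"bqq":70,"fyr":[86,61],"oam":23,"x":{"cmt":81,"dl":52,"pd":81}},"t":48}
After op 16 (add /sj/x/opm 46): {"o":{"hzr":{"ct":28,"fwx":76,"mh":51,"ys":32},"j":{"auo":91,"tq":72,"yj":31,"zcq":17},"rmw":[42,33,23,15,85],"wq":[69,85]},"sj":{"bqq":70,"fyr":[86,61],"oam":23,"x":{"cmt":81,"dl":52,"opm":46,"pd":81}},"t":48}
After op 17 (add /o/wq/0 19): {"o":{"hzr":{"ct":28,"fwx":76,"mh":51,"ys":32},"j":{"auo":91,"tq":72,"yj":31,"zcq":17},"rmw":[42,33,23,15,85],"wq":[19,69,85]},"sj":{"bqq":70,"fyr":[86,61],"oam":23,"x":{"cmt":81,"dl":52,"opm":46,"pd":81}},"t":48}
After op 18 (add /qo 88): {"o":{"hzr":{"ct":28,"fwx":76,"mh":51,"ys":32},"j":{"auo":91,"tq":72,"yj":31,"zcq":17},"rmw":[42,33,23,15,85],"wq":[19,69,85]},"qo":88,"sj":{"bqq":70,"fyr":[86,61],"oam":23,"x":{"cmt":81,"dl":52,"opm":46,"pd":81}},"t":48}
After op 19 (replace /sj/x/cmt 95): {"o":{"hzr":{"ct":28,"fwx":76,"mh":51,"ys":32},"j":{"auo":91,"tq":72,"yj":31,"zcq":17},"rmw":[42,33,23,15,85],"wq":[19,69,85]},"qo":88,"sj":{"bqq":70,"fyr":[86,61],"oam":23,"x":{"cmt":95,"dl":52,"opm":46,"pd":81}},"t":48}
After op 20 (replace /o/rmw/0 58): {"o":{"hzr":{"ct":28,"fwx":76,"mh":51,"ys":32},"j":{"auo":91,"tq":72,"yj":31,"zcq":17},"rmw":[58,33,23,15,85],"wq":[19,69,85]},"qo":88,"sj":{"bqq":70,"fyr":[86,61],"oam":23,"x":{"cmt":95,"dl":52,"opm":46,"pd":81}},"t":48}
After op 21 (replace /sj/oam 54): {"o":{"hzr":{"ct":28,"fwx":76,"mh":51,"ys":32},"j":{"auo":91,"tq":72,"yj":31,"zcq":17},"rmw":[58,33,23,15,85],"wq":[19,69,85]},"qo":88,"sj":{"bqq":70,"fyr":[86,61],"oam":54,"x":{"cmt":95,"dl":52,"opm":46,"pd":81}},"t":48}
After op 22 (add /sj/fyr/1 50): {"o":{"hzr":{"ct":28,"fwx":76,"mh":51,"ys":32},"j":{"auo":91,"tq":72,"yj":31,"zcq":17},"rmw":[58,33,23,15,85],"wq":[19,69,85]},"qo":88,"sj":{"bqq":70,"fyr":[86,50,61],"oam":54,"x":{"cmt":95,"dl":52,"opm":46,"pd":81}},"t":48}
After op 23 (replace /sj/x/cmt 46): {"o":{"hzr":{"ct":28,"fwx":76,"mh":51,"ys":32},"j":{"auo":91,"tq":72,"yj":31,"zcq":17},"rmw":[58,33,23,15,85],"wq":[19,69,85]},"qo":88,"sj":{"bqq":70,"fyr":[86,50,61],"oam":54,"x":{"cmt":46,"dl":52,"opm":46,"pd":81}},"t":48}
After op 24 (replace /sj/fyr/2 82): {"o":{"hzr":{"ct":28,"fwx":76,"mh":51,"ys":32},"j":{"auo":91,"tq":72,"yj":31,"zcq":17},"rmw":[58,33,23,15,85],"wq":[19,69,85]},"qo":88,"sj":{"bqq":70,"fyr":[86,50,82],"oam":54,"x":{"cmt":46,"dl":52,"opm":46,"pd":81}},"t":48}
Size at the root: 4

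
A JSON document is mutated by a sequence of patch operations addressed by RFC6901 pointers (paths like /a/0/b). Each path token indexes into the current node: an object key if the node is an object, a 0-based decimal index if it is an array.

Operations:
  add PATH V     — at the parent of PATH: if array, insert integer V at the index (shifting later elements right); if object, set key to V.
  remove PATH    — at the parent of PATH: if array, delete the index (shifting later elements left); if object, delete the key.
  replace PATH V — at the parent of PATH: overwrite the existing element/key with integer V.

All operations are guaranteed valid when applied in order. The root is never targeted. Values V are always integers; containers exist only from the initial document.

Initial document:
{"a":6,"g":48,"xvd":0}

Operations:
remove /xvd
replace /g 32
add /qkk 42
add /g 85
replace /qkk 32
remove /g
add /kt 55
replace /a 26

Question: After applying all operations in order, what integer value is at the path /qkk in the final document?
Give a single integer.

Answer: 32

Derivation:
After op 1 (remove /xvd): {"a":6,"g":48}
After op 2 (replace /g 32): {"a":6,"g":32}
After op 3 (add /qkk 42): {"a":6,"g":32,"qkk":42}
After op 4 (add /g 85): {"a":6,"g":85,"qkk":42}
After op 5 (replace /qkk 32): {"a":6,"g":85,"qkk":32}
After op 6 (remove /g): {"a":6,"qkk":32}
After op 7 (add /kt 55): {"a":6,"kt":55,"qkk":32}
After op 8 (replace /a 26): {"a":26,"kt":55,"qkk":32}
Value at /qkk: 32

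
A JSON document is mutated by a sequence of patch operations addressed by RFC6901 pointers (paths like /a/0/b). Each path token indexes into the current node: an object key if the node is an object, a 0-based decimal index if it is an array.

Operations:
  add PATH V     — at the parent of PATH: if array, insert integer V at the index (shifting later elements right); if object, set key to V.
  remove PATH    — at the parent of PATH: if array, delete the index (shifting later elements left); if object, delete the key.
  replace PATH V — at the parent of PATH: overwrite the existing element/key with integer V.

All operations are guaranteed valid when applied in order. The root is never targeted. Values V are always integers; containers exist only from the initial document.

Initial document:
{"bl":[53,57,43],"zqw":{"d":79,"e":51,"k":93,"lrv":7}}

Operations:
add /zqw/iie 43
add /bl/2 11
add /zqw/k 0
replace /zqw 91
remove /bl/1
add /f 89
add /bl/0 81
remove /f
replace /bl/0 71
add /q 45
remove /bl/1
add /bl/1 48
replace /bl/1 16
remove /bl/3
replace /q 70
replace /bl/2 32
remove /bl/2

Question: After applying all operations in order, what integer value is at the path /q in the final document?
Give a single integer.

Answer: 70

Derivation:
After op 1 (add /zqw/iie 43): {"bl":[53,57,43],"zqw":{"d":79,"e":51,"iie":43,"k":93,"lrv":7}}
After op 2 (add /bl/2 11): {"bl":[53,57,11,43],"zqw":{"d":79,"e":51,"iie":43,"k":93,"lrv":7}}
After op 3 (add /zqw/k 0): {"bl":[53,57,11,43],"zqw":{"d":79,"e":51,"iie":43,"k":0,"lrv":7}}
After op 4 (replace /zqw 91): {"bl":[53,57,11,43],"zqw":91}
After op 5 (remove /bl/1): {"bl":[53,11,43],"zqw":91}
After op 6 (add /f 89): {"bl":[53,11,43],"f":89,"zqw":91}
After op 7 (add /bl/0 81): {"bl":[81,53,11,43],"f":89,"zqw":91}
After op 8 (remove /f): {"bl":[81,53,11,43],"zqw":91}
After op 9 (replace /bl/0 71): {"bl":[71,53,11,43],"zqw":91}
After op 10 (add /q 45): {"bl":[71,53,11,43],"q":45,"zqw":91}
After op 11 (remove /bl/1): {"bl":[71,11,43],"q":45,"zqw":91}
After op 12 (add /bl/1 48): {"bl":[71,48,11,43],"q":45,"zqw":91}
After op 13 (replace /bl/1 16): {"bl":[71,16,11,43],"q":45,"zqw":91}
After op 14 (remove /bl/3): {"bl":[71,16,11],"q":45,"zqw":91}
After op 15 (replace /q 70): {"bl":[71,16,11],"q":70,"zqw":91}
After op 16 (replace /bl/2 32): {"bl":[71,16,32],"q":70,"zqw":91}
After op 17 (remove /bl/2): {"bl":[71,16],"q":70,"zqw":91}
Value at /q: 70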